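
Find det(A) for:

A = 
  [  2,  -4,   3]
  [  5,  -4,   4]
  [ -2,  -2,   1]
6

Cofactor expansion along row 1:
det(A) = (2)·((-4)(1) - (4)(-2)) - (-4)·((5)(1) - (4)(-2)) + (3)·((5)(-2) - (-4)(-2))
  = (2)(4) - (-4)(13) + (3)(-18)
  = 6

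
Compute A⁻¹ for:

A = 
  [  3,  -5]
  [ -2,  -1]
det(A) = (3)(-1) - (-5)(-2) = -13
For a 2×2 matrix, A⁻¹ = (1/det(A)) · [[d, -b], [-c, a]]
    = (-1/13) · [[-1, 5], [2, 3]]

A⁻¹ = 
  [ 1/13, -5/13]
  [-2/13, -3/13]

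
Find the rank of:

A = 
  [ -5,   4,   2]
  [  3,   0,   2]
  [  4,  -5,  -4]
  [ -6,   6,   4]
Row reduce:
R2 → R2 + (3/5)·R1
R3 → R3 + (4/5)·R1
R4 → R4 - (6/5)·R1
R3 → R3 + (3/4)·R2
R4 → R4 - (1/2)·R2
REF = 
  [  -5,    4,    2]
  [   0, 12/5, 16/5]
  [   0,    0,    0]
  [   0,    0,    0]
Pivot columns: 1, 2 → 2 pivots.

rank(A) = 2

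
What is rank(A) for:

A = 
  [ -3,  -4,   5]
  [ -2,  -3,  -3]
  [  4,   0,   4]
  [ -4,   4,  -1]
rank(A) = 3

Row reduce:
R2 → R2 - (2/3)·R1
R3 → R3 + (4/3)·R1
R4 → R4 - (4/3)·R1
R3 → R3 - (16)·R2
R4 → R4 + (28)·R2
R4 → R4 + (185/112)·R3
REF = 
  [   -3,    -4,     5]
  [    0,  -1/3, -19/3]
  [    0,     0,   112]
  [    0,     0,     0]
Pivot columns: 1, 2, 3 → 3 pivots.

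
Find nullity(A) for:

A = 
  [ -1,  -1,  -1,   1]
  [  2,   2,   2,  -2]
nullity(A) = 3

Row reduce:
R2 → R2 + (2)·R1
REF = 
  [ -1,  -1,  -1,   1]
  [  0,   0,   0,   0]
Pivot columns: 1 → 1 pivot.
rank(A) = 1, so nullity(A) = 4 - 1 = 3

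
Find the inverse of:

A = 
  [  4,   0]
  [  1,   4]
det(A) = (4)(4) - (0)(1) = 16
For a 2×2 matrix, A⁻¹ = (1/det(A)) · [[d, -b], [-c, a]]
    = (1/16) · [[4, 0], [-1, 4]]

A⁻¹ = 
  [  1/4,     0]
  [-1/16,   1/4]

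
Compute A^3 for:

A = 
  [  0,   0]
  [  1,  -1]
A² = A·A:
A²[1,1] = (0)(0) + (0)(1) = 0
A²[1,2] = (0)(0) + (0)(-1) = 0
A²[2,1] = (1)(0) + (-1)(1) = -1
A²[2,2] = (1)(0) + (-1)(-1) = 1
A² = 
  [  0,   0]
  [ -1,   1]

A^3 = A^2·A:
A^3[1,1] = (0)(0) + (0)(1) = 0
A^3[1,2] = (0)(0) + (0)(-1) = 0
A^3[2,1] = (-1)(0) + (1)(1) = 1
A^3[2,2] = (-1)(0) + (1)(-1) = -1
A^3 = 
  [  0,   0]
  [  1,  -1]

Therefore
A^3 = 
  [  0,   0]
  [  1,  -1]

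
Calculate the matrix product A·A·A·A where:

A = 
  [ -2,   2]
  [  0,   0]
A^4 = 
  [ 16, -16]
  [  0,   0]

A² = A·A:
A²[1,1] = (-2)(-2) + (2)(0) = 4
A²[1,2] = (-2)(2) + (2)(0) = -4
A²[2,1] = (0)(-2) + (0)(0) = 0
A²[2,2] = (0)(2) + (0)(0) = 0
A² = 
  [  4,  -4]
  [  0,   0]

A^3 = A^2·A:
A^3[1,1] = (4)(-2) + (-4)(0) = -8
A^3[1,2] = (4)(2) + (-4)(0) = 8
A^3[2,1] = (0)(-2) + (0)(0) = 0
A^3[2,2] = (0)(2) + (0)(0) = 0
A^3 = 
  [ -8,   8]
  [  0,   0]

A^4 = A^3·A:
A^4[1,1] = (-8)(-2) + (8)(0) = 16
A^4[1,2] = (-8)(2) + (8)(0) = -16
A^4[2,1] = (0)(-2) + (0)(0) = 0
A^4[2,2] = (0)(2) + (0)(0) = 0
A^4 = 
  [ 16, -16]
  [  0,   0]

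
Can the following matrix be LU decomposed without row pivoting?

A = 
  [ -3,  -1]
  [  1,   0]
Yes.
A[1,1] = -3 ≠ 0, so Gaussian elimination proceeds without a row swap: multiplier ℓ₂₁ = (1)/(-3) = -1/3, and U[2,2] = 0 - (-1/3)(-1) = -1/3.
L = 
  [   1,    0]
  [-1/3,    1]
U = 
  [  -3,   -1]
  [   0, -1/3]
Check row 2 of LU: [(-1/3)(-3), (-1/3)(-1) + (-1/3)] = [1, 0] = row 2 of A ✓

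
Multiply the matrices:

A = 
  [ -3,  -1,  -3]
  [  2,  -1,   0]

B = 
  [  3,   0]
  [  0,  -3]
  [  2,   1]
A is 2×3 and B is 3×2, so AB is 2×2. Each entry is (row of A)·(column of B):
AB[1,1] = (-3)(3) + (-1)(0) + (-3)(2) = -15
AB[1,2] = (-3)(0) + (-1)(-3) + (-3)(1) = 0
AB[2,1] = (2)(3) + (-1)(0) + (0)(2) = 6
AB[2,2] = (2)(0) + (-1)(-3) + (0)(1) = 3

AB = 
  [-15,   0]
  [  6,   3]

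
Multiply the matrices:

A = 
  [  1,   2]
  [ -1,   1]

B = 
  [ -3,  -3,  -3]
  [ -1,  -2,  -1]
A is 2×2 and B is 2×3, so AB is 2×3. Each entry is (row of A)·(column of B):
AB[1,1] = (1)(-3) + (2)(-1) = -5
AB[1,2] = (1)(-3) + (2)(-2) = -7
AB[1,3] = (1)(-3) + (2)(-1) = -5
AB[2,1] = (-1)(-3) + (1)(-1) = 2
AB[2,2] = (-1)(-3) + (1)(-2) = 1
AB[2,3] = (-1)(-3) + (1)(-1) = 2

AB = 
  [ -5,  -7,  -5]
  [  2,   1,   2]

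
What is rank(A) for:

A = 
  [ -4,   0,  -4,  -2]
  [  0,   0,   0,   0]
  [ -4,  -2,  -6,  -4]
Row reduce:
R3 → R3 - (1)·R1
Swap R2 ↔ R3
REF = 
  [ -4,   0,  -4,  -2]
  [  0,  -2,  -2,  -2]
  [  0,   0,   0,   0]
Pivot columns: 1, 2 → 2 pivots.

rank(A) = 2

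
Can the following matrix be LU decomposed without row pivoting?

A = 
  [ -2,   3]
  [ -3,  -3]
Yes.
A[1,1] = -2 ≠ 0, so Gaussian elimination proceeds without a row swap: multiplier ℓ₂₁ = (-3)/(-2) = 3/2, and U[2,2] = -3 - (3/2)(3) = -15/2.
L = 
  [  1,   0]
  [3/2,   1]
U = 
  [   -2,     3]
  [    0, -15/2]
Check row 2 of LU: [(3/2)(-2), (3/2)(3) + (-15/2)] = [-3, -3] = row 2 of A ✓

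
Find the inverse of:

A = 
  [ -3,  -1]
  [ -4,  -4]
det(A) = (-3)(-4) - (-1)(-4) = 8
For a 2×2 matrix, A⁻¹ = (1/det(A)) · [[d, -b], [-c, a]]
    = (1/8) · [[-4, 1], [4, -3]]

A⁻¹ = 
  [-1/2,  1/8]
  [ 1/2, -3/8]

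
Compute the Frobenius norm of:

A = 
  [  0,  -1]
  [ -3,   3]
||A||_F = 4.359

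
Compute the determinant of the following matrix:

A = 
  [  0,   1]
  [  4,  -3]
For a 2×2 matrix, det = ad - bc = (0)(-3) - (1)(4) = -4

det(A) = -4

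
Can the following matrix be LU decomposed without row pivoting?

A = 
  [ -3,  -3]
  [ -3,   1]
Yes.
A[1,1] = -3 ≠ 0, so Gaussian elimination proceeds without a row swap: multiplier ℓ₂₁ = (-3)/(-3) = 1, and U[2,2] = 1 - (1)(-3) = 4.
L = 
  [  1,   0]
  [  1,   1]
U = 
  [ -3,  -3]
  [  0,   4]
Check row 2 of LU: [(1)(-3), (1)(-3) + 4] = [-3, 1] = row 2 of A ✓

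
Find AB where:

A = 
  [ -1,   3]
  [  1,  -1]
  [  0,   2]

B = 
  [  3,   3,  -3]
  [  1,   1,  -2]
AB = 
  [  0,   0,  -3]
  [  2,   2,  -1]
  [  2,   2,  -4]

A is 3×2 and B is 2×3, so AB is 3×3. Each entry is (row of A)·(column of B):
AB[1,1] = (-1)(3) + (3)(1) = 0
AB[1,2] = (-1)(3) + (3)(1) = 0
AB[1,3] = (-1)(-3) + (3)(-2) = -3
AB[2,1] = (1)(3) + (-1)(1) = 2
AB[2,2] = (1)(3) + (-1)(1) = 2
AB[2,3] = (1)(-3) + (-1)(-2) = -1
AB[3,1] = (0)(3) + (2)(1) = 2
AB[3,2] = (0)(3) + (2)(1) = 2
AB[3,3] = (0)(-3) + (2)(-2) = -4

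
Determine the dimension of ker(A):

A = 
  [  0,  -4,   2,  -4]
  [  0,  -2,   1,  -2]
nullity(A) = 3

Row reduce:
R2 → R2 - (1/2)·R1
REF = 
  [  0,  -4,   2,  -4]
  [  0,   0,   0,   0]
Pivot columns: 2 → 1 pivot.
rank(A) = 1, so nullity(A) = 4 - 1 = 3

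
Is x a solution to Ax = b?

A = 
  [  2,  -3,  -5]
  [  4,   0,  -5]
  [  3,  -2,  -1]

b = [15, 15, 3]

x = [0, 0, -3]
Yes

Ax = [15, 15, 3] = b ✓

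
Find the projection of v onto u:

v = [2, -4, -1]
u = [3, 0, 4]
v·u = (2)(3) + (-4)(0) + (-1)(4) = 2
u·u = (3)² + (0)² + (4)² = 25
proj_u(v) = (v·u / u·u) × u = (2/25) × u

proj_u(v) = [6/25, 0, 8/25]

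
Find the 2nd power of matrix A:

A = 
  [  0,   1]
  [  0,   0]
A² = A·A:
A²[1,1] = (0)(0) + (1)(0) = 0
A²[1,2] = (0)(1) + (1)(0) = 0
A²[2,1] = (0)(0) + (0)(0) = 0
A²[2,2] = (0)(1) + (0)(0) = 0
A² = 
  [  0,   0]
  [  0,   0]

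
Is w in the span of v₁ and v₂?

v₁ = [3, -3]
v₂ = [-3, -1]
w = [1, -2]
Yes

Form the augmented matrix and row-reduce:
[v₁|v₂|w] = 
  [  3,  -3,   1]
  [ -3,  -1,  -2]
R2 → R2 + (1)·R1
REF = 
  [  3,  -3,   1]
  [  0,  -4,  -1]

No row of the form [0 0 | nonzero], so the system is consistent. Back-substitution gives c₁ = 7/12, c₂ = 1/4: w = (7/12)·v₁ + (1/4)·v₂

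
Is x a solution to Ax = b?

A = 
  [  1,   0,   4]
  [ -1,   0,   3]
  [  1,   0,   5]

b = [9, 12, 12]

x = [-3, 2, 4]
No

Ax = [13, 15, 17] ≠ b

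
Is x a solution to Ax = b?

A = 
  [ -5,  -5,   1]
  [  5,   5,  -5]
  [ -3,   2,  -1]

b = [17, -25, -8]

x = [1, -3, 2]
No

Ax = [12, -20, -11] ≠ b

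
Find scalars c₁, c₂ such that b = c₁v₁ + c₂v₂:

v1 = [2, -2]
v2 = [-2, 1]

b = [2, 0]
c1 = -1, c2 = -2

b = -1·v1 + -2·v2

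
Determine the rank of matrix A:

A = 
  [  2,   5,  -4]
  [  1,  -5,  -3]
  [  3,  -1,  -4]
Row reduce:
R2 → R2 - (1/2)·R1
R3 → R3 - (3/2)·R1
R3 → R3 - (17/15)·R2
REF = 
  [    2,     5,    -4]
  [    0, -15/2,    -1]
  [    0,     0, 47/15]
Pivot columns: 1, 2, 3 → 3 pivots.

rank(A) = 3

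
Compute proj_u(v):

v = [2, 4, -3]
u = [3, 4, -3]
proj_u(v) = [93/34, 62/17, -93/34]

v·u = (2)(3) + (4)(4) + (-3)(-3) = 31
u·u = (3)² + (4)² + (-3)² = 34
proj_u(v) = (v·u / u·u) × u = (31/34) × u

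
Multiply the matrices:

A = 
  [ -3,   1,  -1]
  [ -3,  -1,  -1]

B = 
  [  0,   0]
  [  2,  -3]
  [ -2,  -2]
A is 2×3 and B is 3×2, so AB is 2×2. Each entry is (row of A)·(column of B):
AB[1,1] = (-3)(0) + (1)(2) + (-1)(-2) = 4
AB[1,2] = (-3)(0) + (1)(-3) + (-1)(-2) = -1
AB[2,1] = (-3)(0) + (-1)(2) + (-1)(-2) = 0
AB[2,2] = (-3)(0) + (-1)(-3) + (-1)(-2) = 5

AB = 
  [  4,  -1]
  [  0,   5]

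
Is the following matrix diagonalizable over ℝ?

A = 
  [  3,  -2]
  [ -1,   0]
Yes

tr(A) = 3, det(A) = -2
Characteristic polynomial: λ² - tr(A)λ + det(A) = λ² - 3λ - 2
λ² - 3λ - 2 = 0  ⇒  λ = (3 ± √((-3)² - 4·(-2)))/2 = (3 ± √(17))/2
  = (3 + √17)/2,  (3 - √17)/2
Eigenvalues: (3 + √17)/2, (3 - √17)/2  (≈ 3.562, -0.5616)
The two irrational eigenvalues are distinct (simple), so each has alg. mult. = geom. mult. = 1.
Sum of geometric multiplicities equals n, so A has n independent eigenvectors.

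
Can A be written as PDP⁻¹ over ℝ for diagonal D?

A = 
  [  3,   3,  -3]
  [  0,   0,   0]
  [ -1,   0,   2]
Yes

Characteristic polynomial: det(λI - A) = λ³ - 5λ² + 3λ
The constant term is 0, so λ = 0 is a root: p(λ) = λ(λ² - 5λ + 3)
λ² - 5λ + 3 = 0  ⇒  λ = (5 ± √((-5)² - 4·(3)))/2 = (5 ± √(13))/2
  = (5 + √13)/2,  (5 - √13)/2
Eigenvalues: 0, (5 + √13)/2, (5 - √13)/2  (≈ 0, 4.303, 0.6972)
The two irrational eigenvalues are distinct (simple), so each has alg. mult. = geom. mult. = 1.
λ=0: alg. mult. = 1, geom. mult. = 3 - rank(A - (0)I) = 3 - 2 = 1
Sum of geometric multiplicities equals n, so A has n independent eigenvectors.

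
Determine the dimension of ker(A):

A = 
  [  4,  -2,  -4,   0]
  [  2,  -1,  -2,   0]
nullity(A) = 3

Row reduce:
R2 → R2 - (1/2)·R1
REF = 
  [  4,  -2,  -4,   0]
  [  0,   0,   0,   0]
Pivot columns: 1 → 1 pivot.
rank(A) = 1, so nullity(A) = 4 - 1 = 3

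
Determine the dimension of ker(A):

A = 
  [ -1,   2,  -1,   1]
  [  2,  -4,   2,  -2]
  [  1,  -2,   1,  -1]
nullity(A) = 3

Row reduce:
R2 → R2 + (2)·R1
R3 → R3 + (1)·R1
REF = 
  [ -1,   2,  -1,   1]
  [  0,   0,   0,   0]
  [  0,   0,   0,   0]
Pivot columns: 1 → 1 pivot.
rank(A) = 1, so nullity(A) = 4 - 1 = 3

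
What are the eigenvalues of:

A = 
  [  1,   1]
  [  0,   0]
tr(A) = 1, det(A) = 0
Characteristic polynomial: λ² - tr(A)λ + det(A) = λ² - λ
λ² - λ = λ(λ - 1)

λ = 1, 0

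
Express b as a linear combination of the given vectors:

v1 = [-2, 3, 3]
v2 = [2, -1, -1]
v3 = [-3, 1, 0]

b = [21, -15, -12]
c1 = -3, c2 = 3, c3 = -3

b = -3·v1 + 3·v2 + -3·v3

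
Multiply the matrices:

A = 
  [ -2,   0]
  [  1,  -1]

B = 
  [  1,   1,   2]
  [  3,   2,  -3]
A is 2×2 and B is 2×3, so AB is 2×3. Each entry is (row of A)·(column of B):
AB[1,1] = (-2)(1) + (0)(3) = -2
AB[1,2] = (-2)(1) + (0)(2) = -2
AB[1,3] = (-2)(2) + (0)(-3) = -4
AB[2,1] = (1)(1) + (-1)(3) = -2
AB[2,2] = (1)(1) + (-1)(2) = -1
AB[2,3] = (1)(2) + (-1)(-3) = 5

AB = 
  [ -2,  -2,  -4]
  [ -2,  -1,   5]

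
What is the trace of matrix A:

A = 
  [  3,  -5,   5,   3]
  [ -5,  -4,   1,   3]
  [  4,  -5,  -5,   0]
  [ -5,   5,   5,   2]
-4

tr(A) = 3 + -4 + -5 + 2 = -4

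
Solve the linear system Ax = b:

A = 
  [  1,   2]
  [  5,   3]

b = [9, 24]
Row reduce the augmented matrix [A|b]:
R2 → R2 - (5)·R1
REF = 
  [  1,   2,   9]
  [  0,  -7, -21]

Back-substitution:
x₂ = (-21) / (-7) = 3
x₁ = (9 - (2)(3)) / 1 = 3

x = [3, 3]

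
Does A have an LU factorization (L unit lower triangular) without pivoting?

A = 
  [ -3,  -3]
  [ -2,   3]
Yes.
A[1,1] = -3 ≠ 0, so Gaussian elimination proceeds without a row swap: multiplier ℓ₂₁ = (-2)/(-3) = 2/3, and U[2,2] = 3 - (2/3)(-3) = 5.
L = 
  [  1,   0]
  [2/3,   1]
U = 
  [ -3,  -3]
  [  0,   5]
Check row 2 of LU: [(2/3)(-3), (2/3)(-3) + 5] = [-2, 3] = row 2 of A ✓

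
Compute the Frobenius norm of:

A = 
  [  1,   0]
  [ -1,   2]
||A||_F = 2.449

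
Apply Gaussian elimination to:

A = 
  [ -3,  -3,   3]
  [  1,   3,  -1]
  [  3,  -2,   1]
Row operations:
R2 → R2 + (1/3)·R1
R3 → R3 + (1)·R1
R3 → R3 + (5/2)·R2

Resulting echelon form:
REF = 
  [ -3,  -3,   3]
  [  0,   2,   0]
  [  0,   0,   4]

Rank = 3 (number of non-zero pivot rows).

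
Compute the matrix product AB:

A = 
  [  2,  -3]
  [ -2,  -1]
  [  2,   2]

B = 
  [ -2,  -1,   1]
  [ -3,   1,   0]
AB = 
  [  5,  -5,   2]
  [  7,   1,  -2]
  [-10,   0,   2]

A is 3×2 and B is 2×3, so AB is 3×3. Each entry is (row of A)·(column of B):
AB[1,1] = (2)(-2) + (-3)(-3) = 5
AB[1,2] = (2)(-1) + (-3)(1) = -5
AB[1,3] = (2)(1) + (-3)(0) = 2
AB[2,1] = (-2)(-2) + (-1)(-3) = 7
AB[2,2] = (-2)(-1) + (-1)(1) = 1
AB[2,3] = (-2)(1) + (-1)(0) = -2
AB[3,1] = (2)(-2) + (2)(-3) = -10
AB[3,2] = (2)(-1) + (2)(1) = 0
AB[3,3] = (2)(1) + (2)(0) = 2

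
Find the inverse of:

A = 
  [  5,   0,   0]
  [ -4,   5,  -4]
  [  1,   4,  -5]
det(A) = (5)·((5)(-5) - (-4)(4)) - (0)·((-4)(-5) - (-4)(1)) + (0)·((-4)(4) - (5)(1))
  = (5)(-9) - (0)(24) + (0)(-21)
  = -45
det(A) = -45 ≠ 0, so A is invertible.

Cofactors Cᵢⱼ = (-1)ⁱ⁺ʲ·Mᵢⱼ:
C = 
  [ -9, -24, -21]
  [  0, -25, -20]
  [  0,  20,  25]

adj(A) = Cᵀ:
adj(A) = 
  [ -9,   0,   0]
  [-24, -25,  20]
  [-21, -20,  25]

A⁻¹ = (-1/45) · adj(A):
A⁻¹ = 
  [ 1/5,    0,    0]
  [8/15,  5/9, -4/9]
  [7/15,  4/9, -5/9]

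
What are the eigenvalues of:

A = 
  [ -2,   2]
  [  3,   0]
λ = -1 + √7, -1 - √7  (≈ 1.646, -3.646)

tr(A) = -2, det(A) = -6
Characteristic polynomial: λ² - tr(A)λ + det(A) = λ² + 2λ - 6
λ² + 2λ - 6 = 0  ⇒  λ = (-2 ± √((2)² - 4·(-6)))/2 = (-2 ± √(28))/2
  = -1 + √7,  -1 - √7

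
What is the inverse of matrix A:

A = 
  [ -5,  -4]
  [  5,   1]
det(A) = (-5)(1) - (-4)(5) = 15
For a 2×2 matrix, A⁻¹ = (1/det(A)) · [[d, -b], [-c, a]]
    = (1/15) · [[1, 4], [-5, -5]]

A⁻¹ = 
  [1/15, 4/15]
  [-1/3, -1/3]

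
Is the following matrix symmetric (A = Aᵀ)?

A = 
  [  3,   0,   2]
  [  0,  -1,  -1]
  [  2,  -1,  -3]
Yes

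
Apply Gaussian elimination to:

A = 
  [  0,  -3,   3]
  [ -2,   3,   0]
Row operations:
Swap R1 ↔ R2

Resulting echelon form:
REF = 
  [ -2,   3,   0]
  [  0,  -3,   3]

Rank = 2 (number of non-zero pivot rows).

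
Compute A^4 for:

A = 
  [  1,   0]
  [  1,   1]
A² = A·A:
A²[1,1] = (1)(1) + (0)(1) = 1
A²[1,2] = (1)(0) + (0)(1) = 0
A²[2,1] = (1)(1) + (1)(1) = 2
A²[2,2] = (1)(0) + (1)(1) = 1
A² = 
  [  1,   0]
  [  2,   1]

A^3 = A^2·A:
A^3[1,1] = (1)(1) + (0)(1) = 1
A^3[1,2] = (1)(0) + (0)(1) = 0
A^3[2,1] = (2)(1) + (1)(1) = 3
A^3[2,2] = (2)(0) + (1)(1) = 1
A^3 = 
  [  1,   0]
  [  3,   1]

A^4 = A^3·A:
A^4[1,1] = (1)(1) + (0)(1) = 1
A^4[1,2] = (1)(0) + (0)(1) = 0
A^4[2,1] = (3)(1) + (1)(1) = 4
A^4[2,2] = (3)(0) + (1)(1) = 1
A^4 = 
  [  1,   0]
  [  4,   1]

Therefore
A^4 = 
  [  1,   0]
  [  4,   1]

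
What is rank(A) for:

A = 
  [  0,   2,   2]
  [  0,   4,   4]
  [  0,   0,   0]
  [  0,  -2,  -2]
Row reduce:
R2 → R2 - (2)·R1
R4 → R4 + (1)·R1
REF = 
  [  0,   2,   2]
  [  0,   0,   0]
  [  0,   0,   0]
  [  0,   0,   0]
Pivot columns: 2 → 1 pivot.

rank(A) = 1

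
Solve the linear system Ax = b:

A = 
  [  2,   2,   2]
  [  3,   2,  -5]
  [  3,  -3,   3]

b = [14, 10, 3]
Row reduce the augmented matrix [A|b]:
R2 → R2 - (3/2)·R1
R3 → R3 - (3/2)·R1
R3 → R3 - (6)·R2
REF = 
  [  2,   2,   2,  14]
  [  0,  -1,  -8, -11]
  [  0,   0,  48,  48]

Back-substitution:
x₃ = 48 / 48 = 1
x₂ = (-11 - (-8)(1)) / (-1) = 3
x₁ = (14 - (2)(3) - (2)(1)) / 2 = 3

x = [3, 3, 1]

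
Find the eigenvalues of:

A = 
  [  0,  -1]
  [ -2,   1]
λ = 2, -1

tr(A) = 1, det(A) = -2
Characteristic polynomial: λ² - tr(A)λ + det(A) = λ² - λ - 2
λ² - λ - 2 = (λ + 1)(λ - 2)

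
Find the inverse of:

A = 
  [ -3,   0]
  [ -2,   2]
det(A) = (-3)(2) - (0)(-2) = -6
For a 2×2 matrix, A⁻¹ = (1/det(A)) · [[d, -b], [-c, a]]
    = (-1/6) · [[2, 0], [2, -3]]

A⁻¹ = 
  [-1/3,    0]
  [-1/3,  1/2]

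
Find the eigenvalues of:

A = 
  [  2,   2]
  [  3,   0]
tr(A) = 2, det(A) = -6
Characteristic polynomial: λ² - tr(A)λ + det(A) = λ² - 2λ - 6
λ² - 2λ - 6 = 0  ⇒  λ = (2 ± √((-2)² - 4·(-6)))/2 = (2 ± √(28))/2
  = 1 + √7,  1 - √7

λ = 1 + √7, 1 - √7  (≈ 3.646, -1.646)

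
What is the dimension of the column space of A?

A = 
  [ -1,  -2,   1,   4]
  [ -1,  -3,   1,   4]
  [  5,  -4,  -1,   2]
dim(Col(A)) = 3

Row reduce:
R2 → R2 - (1)·R1
R3 → R3 + (5)·R1
R3 → R3 - (14)·R2
REF = 
  [ -1,  -2,   1,   4]
  [  0,  -1,   0,   0]
  [  0,   0,   4,  22]
Pivot columns: 1, 2, 3 → 3 pivots.
dim(Col(A)) = number of pivot columns = 3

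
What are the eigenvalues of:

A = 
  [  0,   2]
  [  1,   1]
λ = 2, -1

tr(A) = 1, det(A) = -2
Characteristic polynomial: λ² - tr(A)λ + det(A) = λ² - λ - 2
λ² - λ - 2 = (λ + 1)(λ - 2)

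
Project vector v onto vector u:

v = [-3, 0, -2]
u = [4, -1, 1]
proj_u(v) = [-28/9, 7/9, -7/9]

v·u = (-3)(4) + (0)(-1) + (-2)(1) = -14
u·u = (4)² + (-1)² + (1)² = 18
proj_u(v) = (v·u / u·u) × u = (-14/18) × u = (-7/9) × u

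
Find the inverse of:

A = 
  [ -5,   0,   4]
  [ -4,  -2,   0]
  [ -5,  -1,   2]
det(A) = (-5)·((-2)(2) - (0)(-1)) - (0)·((-4)(2) - (0)(-5)) + (4)·((-4)(-1) - (-2)(-5))
  = (-5)(-4) - (0)(-8) + (4)(-6)
  = -4
det(A) = -4 ≠ 0, so A is invertible.

Cofactors Cᵢⱼ = (-1)ⁱ⁺ʲ·Mᵢⱼ:
C = 
  [ -4,   8,  -6]
  [ -4,  10,  -5]
  [  8, -16,  10]

adj(A) = Cᵀ:
adj(A) = 
  [ -4,  -4,   8]
  [  8,  10, -16]
  [ -6,  -5,  10]

A⁻¹ = (-1/4) · adj(A):
A⁻¹ = 
  [   1,    1,   -2]
  [  -2, -5/2,    4]
  [ 3/2,  5/4, -5/2]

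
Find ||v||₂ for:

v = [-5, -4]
6.403

||v||₂ = √((-5)² + (-4)²) = √41 = 6.403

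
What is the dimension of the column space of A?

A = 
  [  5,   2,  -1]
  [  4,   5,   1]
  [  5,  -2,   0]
Row reduce:
R2 → R2 - (4/5)·R1
R3 → R3 - (1)·R1
R3 → R3 + (20/17)·R2
REF = 
  [    5,     2,    -1]
  [    0,  17/5,   9/5]
  [    0,     0, 53/17]
Pivot columns: 1, 2, 3 → 3 pivots.
dim(Col(A)) = number of pivot columns = 3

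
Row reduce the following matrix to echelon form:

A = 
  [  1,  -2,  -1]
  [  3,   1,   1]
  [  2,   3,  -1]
Row operations:
R2 → R2 - (3)·R1
R3 → R3 - (2)·R1
R3 → R3 - (1)·R2

Resulting echelon form:
REF = 
  [  1,  -2,  -1]
  [  0,   7,   4]
  [  0,   0,  -3]

Rank = 3 (number of non-zero pivot rows).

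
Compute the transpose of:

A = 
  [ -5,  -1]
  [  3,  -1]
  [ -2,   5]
Aᵀ = 
  [ -5,   3,  -2]
  [ -1,  -1,   5]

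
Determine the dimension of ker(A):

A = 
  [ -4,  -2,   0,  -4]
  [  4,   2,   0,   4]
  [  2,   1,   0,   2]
nullity(A) = 3

Row reduce:
R2 → R2 + (1)·R1
R3 → R3 + (1/2)·R1
REF = 
  [ -4,  -2,   0,  -4]
  [  0,   0,   0,   0]
  [  0,   0,   0,   0]
Pivot columns: 1 → 1 pivot.
rank(A) = 1, so nullity(A) = 4 - 1 = 3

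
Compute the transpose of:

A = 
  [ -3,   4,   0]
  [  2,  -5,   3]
Aᵀ = 
  [ -3,   2]
  [  4,  -5]
  [  0,   3]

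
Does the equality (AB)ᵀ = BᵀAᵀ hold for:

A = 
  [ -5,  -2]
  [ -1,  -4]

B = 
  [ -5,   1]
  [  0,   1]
Yes

(AB)ᵀ = 
  [ 25,   5]
  [ -7,  -5]

BᵀAᵀ = 
  [ 25,   5]
  [ -7,  -5]

Both sides are equal — this is the standard identity (AB)ᵀ = BᵀAᵀ, which holds for all A, B.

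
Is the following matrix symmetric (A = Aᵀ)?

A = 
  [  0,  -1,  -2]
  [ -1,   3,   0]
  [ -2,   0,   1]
Yes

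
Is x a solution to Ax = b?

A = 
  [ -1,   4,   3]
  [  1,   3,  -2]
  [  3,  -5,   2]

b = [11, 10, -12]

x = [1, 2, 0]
No

Ax = [7, 7, -7] ≠ b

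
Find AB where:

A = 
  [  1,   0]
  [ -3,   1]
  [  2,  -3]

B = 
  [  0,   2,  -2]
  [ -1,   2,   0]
A is 3×2 and B is 2×3, so AB is 3×3. Each entry is (row of A)·(column of B):
AB[1,1] = (1)(0) + (0)(-1) = 0
AB[1,2] = (1)(2) + (0)(2) = 2
AB[1,3] = (1)(-2) + (0)(0) = -2
AB[2,1] = (-3)(0) + (1)(-1) = -1
AB[2,2] = (-3)(2) + (1)(2) = -4
AB[2,3] = (-3)(-2) + (1)(0) = 6
AB[3,1] = (2)(0) + (-3)(-1) = 3
AB[3,2] = (2)(2) + (-3)(2) = -2
AB[3,3] = (2)(-2) + (-3)(0) = -4

AB = 
  [  0,   2,  -2]
  [ -1,  -4,   6]
  [  3,  -2,  -4]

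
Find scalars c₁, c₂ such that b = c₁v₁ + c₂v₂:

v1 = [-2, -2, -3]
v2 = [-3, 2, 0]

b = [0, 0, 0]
c1 = 0, c2 = 0

b = 0·v1 + 0·v2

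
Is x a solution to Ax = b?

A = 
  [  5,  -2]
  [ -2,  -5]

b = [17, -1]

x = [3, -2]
No

Ax = [19, 4] ≠ b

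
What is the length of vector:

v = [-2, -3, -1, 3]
4.796

||v||₂ = √((-2)² + (-3)² + (-1)² + (3)²) = √23 = 4.796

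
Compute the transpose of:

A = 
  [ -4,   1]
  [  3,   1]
Aᵀ = 
  [ -4,   3]
  [  1,   1]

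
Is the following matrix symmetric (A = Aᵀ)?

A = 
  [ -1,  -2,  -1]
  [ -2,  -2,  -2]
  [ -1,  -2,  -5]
Yes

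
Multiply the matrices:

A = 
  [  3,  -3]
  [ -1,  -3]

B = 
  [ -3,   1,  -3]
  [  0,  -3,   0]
AB = 
  [ -9,  12,  -9]
  [  3,   8,   3]

A is 2×2 and B is 2×3, so AB is 2×3. Each entry is (row of A)·(column of B):
AB[1,1] = (3)(-3) + (-3)(0) = -9
AB[1,2] = (3)(1) + (-3)(-3) = 12
AB[1,3] = (3)(-3) + (-3)(0) = -9
AB[2,1] = (-1)(-3) + (-3)(0) = 3
AB[2,2] = (-1)(1) + (-3)(-3) = 8
AB[2,3] = (-1)(-3) + (-3)(0) = 3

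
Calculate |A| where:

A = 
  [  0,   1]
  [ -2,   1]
For a 2×2 matrix, det = ad - bc = (0)(1) - (1)(-2) = 2

det(A) = 2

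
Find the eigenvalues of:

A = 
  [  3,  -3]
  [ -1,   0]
λ = (3 + √21)/2, (3 - √21)/2  (≈ 3.791, -0.7913)

tr(A) = 3, det(A) = -3
Characteristic polynomial: λ² - tr(A)λ + det(A) = λ² - 3λ - 3
λ² - 3λ - 3 = 0  ⇒  λ = (3 ± √((-3)² - 4·(-3)))/2 = (3 ± √(21))/2
  = (3 + √21)/2,  (3 - √21)/2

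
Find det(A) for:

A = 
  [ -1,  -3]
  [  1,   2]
1

For a 2×2 matrix, det = ad - bc = (-1)(2) - (-3)(1) = 1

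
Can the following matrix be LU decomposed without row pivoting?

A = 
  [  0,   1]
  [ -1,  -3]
No.
A[1,1] = 0 but A[2,1] = -1 ≠ 0. Any LU with L unit lower triangular has (LU)[1,1] = U[1,1] and (LU)[2,1] = L[2,1]·U[1,1]; matching A forces U[1,1] = 0, which then forces (LU)[2,1] = 0 ≠ -1. A row swap (pivoting) is required.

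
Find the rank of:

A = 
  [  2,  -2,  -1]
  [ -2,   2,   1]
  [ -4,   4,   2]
rank(A) = 1

Row reduce:
R2 → R2 + (1)·R1
R3 → R3 + (2)·R1
REF = 
  [  2,  -2,  -1]
  [  0,   0,   0]
  [  0,   0,   0]
Pivot columns: 1 → 1 pivot.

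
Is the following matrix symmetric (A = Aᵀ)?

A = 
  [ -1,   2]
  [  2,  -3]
Yes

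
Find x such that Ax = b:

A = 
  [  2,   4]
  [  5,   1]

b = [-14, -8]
x = [-1, -3]

Row reduce the augmented matrix [A|b]:
R2 → R2 - (5/2)·R1
REF = 
  [  2,   4, -14]
  [  0,  -9,  27]

Back-substitution:
x₂ = 27 / (-9) = -3
x₁ = (-14 - (4)(-3)) / 2 = -1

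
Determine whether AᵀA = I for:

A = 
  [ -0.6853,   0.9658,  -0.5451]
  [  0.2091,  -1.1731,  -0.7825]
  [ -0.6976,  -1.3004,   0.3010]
No

AᵀA = 
  [  1,   0,   0]
  [  0,   4,   0.0001]
  [  0,   0.0001,   1]
≠ I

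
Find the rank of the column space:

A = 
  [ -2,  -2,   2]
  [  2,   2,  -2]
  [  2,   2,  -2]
Row reduce:
R2 → R2 + (1)·R1
R3 → R3 + (1)·R1
REF = 
  [ -2,  -2,   2]
  [  0,   0,   0]
  [  0,   0,   0]
Pivot columns: 1 → 1 pivot.
dim(Col(A)) = number of pivot columns = 1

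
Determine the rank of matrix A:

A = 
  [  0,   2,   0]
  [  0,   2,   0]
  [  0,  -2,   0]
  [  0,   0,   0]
rank(A) = 1

Row reduce:
R2 → R2 - (1)·R1
R3 → R3 + (1)·R1
REF = 
  [  0,   2,   0]
  [  0,   0,   0]
  [  0,   0,   0]
  [  0,   0,   0]
Pivot columns: 2 → 1 pivot.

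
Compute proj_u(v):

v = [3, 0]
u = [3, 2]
proj_u(v) = [27/13, 18/13]

v·u = (3)(3) + (0)(2) = 9
u·u = (3)² + (2)² = 13
proj_u(v) = (v·u / u·u) × u = (9/13) × u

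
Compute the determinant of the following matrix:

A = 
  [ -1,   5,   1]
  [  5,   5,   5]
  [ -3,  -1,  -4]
50

Cofactor expansion along row 1:
det(A) = (-1)·((5)(-4) - (5)(-1)) - (5)·((5)(-4) - (5)(-3)) + (1)·((5)(-1) - (5)(-3))
  = (-1)(-15) - (5)(-5) + (1)(10)
  = 50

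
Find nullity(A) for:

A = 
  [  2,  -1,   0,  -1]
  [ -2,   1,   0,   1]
nullity(A) = 3

Row reduce:
R2 → R2 + (1)·R1
REF = 
  [  2,  -1,   0,  -1]
  [  0,   0,   0,   0]
Pivot columns: 1 → 1 pivot.
rank(A) = 1, so nullity(A) = 4 - 1 = 3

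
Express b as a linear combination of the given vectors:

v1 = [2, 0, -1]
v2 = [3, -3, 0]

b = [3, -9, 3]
c1 = -3, c2 = 3

b = -3·v1 + 3·v2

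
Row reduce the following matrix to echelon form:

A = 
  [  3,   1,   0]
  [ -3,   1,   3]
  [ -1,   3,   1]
Row operations:
R2 → R2 + (1)·R1
R3 → R3 + (1/3)·R1
R3 → R3 - (5/3)·R2

Resulting echelon form:
REF = 
  [  3,   1,   0]
  [  0,   2,   3]
  [  0,   0,  -4]

Rank = 3 (number of non-zero pivot rows).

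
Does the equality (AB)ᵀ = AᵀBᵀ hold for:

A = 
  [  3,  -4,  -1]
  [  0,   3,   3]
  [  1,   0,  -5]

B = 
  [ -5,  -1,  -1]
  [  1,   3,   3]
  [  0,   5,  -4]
No

(AB)ᵀ = 
  [-19,   3,  -5]
  [-20,  24, -26]
  [-11,  -3,  19]

AᵀBᵀ = 
  [-16,   6,  -4]
  [ 17,   5,  15]
  [  7,  -7,  35]

The two matrices differ, so (AB)ᵀ ≠ AᵀBᵀ in general. The correct identity is (AB)ᵀ = BᵀAᵀ.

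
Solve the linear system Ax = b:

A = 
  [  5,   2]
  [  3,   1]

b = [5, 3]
x = [1, 0]

Row reduce the augmented matrix [A|b]:
R2 → R2 - (3/5)·R1
REF = 
  [   5,    2,    5]
  [   0, -1/5,    0]

Back-substitution:
x₂ = 0 / (-1/5) = 0
x₁ = (5 - (2)(0)) / 5 = 1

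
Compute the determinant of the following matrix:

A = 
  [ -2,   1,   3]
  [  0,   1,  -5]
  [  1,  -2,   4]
Cofactor expansion along row 1:
det(A) = (-2)·((1)(4) - (-5)(-2)) - (1)·((0)(4) - (-5)(1)) + (3)·((0)(-2) - (1)(1))
  = (-2)(-6) - (1)(5) + (3)(-1)
  = 4

det(A) = 4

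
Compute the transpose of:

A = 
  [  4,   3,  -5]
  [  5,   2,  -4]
Aᵀ = 
  [  4,   5]
  [  3,   2]
  [ -5,  -4]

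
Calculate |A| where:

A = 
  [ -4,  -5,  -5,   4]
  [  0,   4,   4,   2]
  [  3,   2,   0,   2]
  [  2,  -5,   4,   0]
1030

Cofactor expansion along row 1: det(A) = a₁₁M₁₁ - a₁₂M₁₂ + a₁₃M₁₃ - a₁₄M₁₄

M₁₁ = det[[4, 4, 2]; [2, 0, 2]; [-5, 4, 0]]
  = (4)·((0)(0) - (2)(4)) - (4)·((2)(0) - (2)(-5)) + (2)·((2)(4) - (0)(-5))
  = (4)(-8) - (4)(10) + (2)(8)
  = -56
M₁₂ = det[[0, 4, 2]; [3, 0, 2]; [2, 4, 0]]
  = (0)·((0)(0) - (2)(4)) - (4)·((3)(0) - (2)(2)) + (2)·((3)(4) - (0)(2))
  = (0)(-8) - (4)(-4) + (2)(12)
  = 40
M₁₃ = det[[0, 4, 2]; [3, 2, 2]; [2, -5, 0]]
  = (0)·((2)(0) - (2)(-5)) - (4)·((3)(0) - (2)(2)) + (2)·((3)(-5) - (2)(2))
  = (0)(10) - (4)(-4) + (2)(-19)
  = -22
M₁₄ = det[[0, 4, 4]; [3, 2, 0]; [2, -5, 4]]
  = (0)·((2)(4) - (0)(-5)) - (4)·((3)(4) - (0)(2)) + (4)·((3)(-5) - (2)(2))
  = (0)(8) - (4)(12) + (4)(-19)
  = -124

det(A) = (-4)(-56) - (-5)(40) + (-5)(-22) - (4)(-124) = 1030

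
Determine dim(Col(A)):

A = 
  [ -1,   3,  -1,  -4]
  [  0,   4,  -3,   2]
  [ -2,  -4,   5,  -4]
dim(Col(A)) = 3

Row reduce:
R3 → R3 - (2)·R1
R3 → R3 + (5/2)·R2
REF = 
  [  -1,    3,   -1,   -4]
  [   0,    4,   -3,    2]
  [   0,    0, -1/2,    9]
Pivot columns: 1, 2, 3 → 3 pivots.
dim(Col(A)) = number of pivot columns = 3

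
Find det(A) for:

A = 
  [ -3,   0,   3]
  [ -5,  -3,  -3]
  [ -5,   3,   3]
-90

Cofactor expansion along row 1:
det(A) = (-3)·((-3)(3) - (-3)(3)) - (0)·((-5)(3) - (-3)(-5)) + (3)·((-5)(3) - (-3)(-5))
  = (-3)(0) - (0)(-30) + (3)(-30)
  = -90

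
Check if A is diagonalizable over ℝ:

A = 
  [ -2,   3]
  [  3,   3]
Yes

tr(A) = 1, det(A) = -15
Characteristic polynomial: λ² - tr(A)λ + det(A) = λ² - λ - 15
λ² - λ - 15 = 0  ⇒  λ = (1 ± √((-1)² - 4·(-15)))/2 = (1 ± √(61))/2
  = (1 + √61)/2,  (1 - √61)/2
Eigenvalues: (1 + √61)/2, (1 - √61)/2  (≈ 4.405, -3.405)
The two irrational eigenvalues are distinct (simple), so each has alg. mult. = geom. mult. = 1.
Sum of geometric multiplicities equals n, so A has n independent eigenvectors.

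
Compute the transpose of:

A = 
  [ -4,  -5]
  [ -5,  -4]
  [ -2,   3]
Aᵀ = 
  [ -4,  -5,  -2]
  [ -5,  -4,   3]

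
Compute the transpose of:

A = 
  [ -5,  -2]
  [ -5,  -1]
Aᵀ = 
  [ -5,  -5]
  [ -2,  -1]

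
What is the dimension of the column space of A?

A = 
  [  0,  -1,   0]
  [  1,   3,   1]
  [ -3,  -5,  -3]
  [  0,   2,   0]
dim(Col(A)) = 2

Row reduce:
Swap R1 ↔ R2
R3 → R3 + (3)·R1
R3 → R3 + (4)·R2
R4 → R4 + (2)·R2
REF = 
  [  1,   3,   1]
  [  0,  -1,   0]
  [  0,   0,   0]
  [  0,   0,   0]
Pivot columns: 1, 2 → 2 pivots.
dim(Col(A)) = number of pivot columns = 2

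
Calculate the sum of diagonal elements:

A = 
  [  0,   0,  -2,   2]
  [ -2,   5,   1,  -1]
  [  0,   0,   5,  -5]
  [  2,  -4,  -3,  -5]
5

tr(A) = 0 + 5 + 5 + -5 = 5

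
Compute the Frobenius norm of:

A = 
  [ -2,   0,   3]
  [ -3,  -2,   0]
||A||_F = 5.099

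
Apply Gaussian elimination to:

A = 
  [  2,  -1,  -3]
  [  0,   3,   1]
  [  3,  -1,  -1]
Row operations:
R3 → R3 - (3/2)·R1
R3 → R3 - (1/6)·R2

Resulting echelon form:
REF = 
  [   2,   -1,   -3]
  [   0,    3,    1]
  [   0,    0, 10/3]

Rank = 3 (number of non-zero pivot rows).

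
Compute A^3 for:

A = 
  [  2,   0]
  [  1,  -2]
A^3 = 
  [  8,   0]
  [  4,  -8]

A² = A·A:
A²[1,1] = (2)(2) + (0)(1) = 4
A²[1,2] = (2)(0) + (0)(-2) = 0
A²[2,1] = (1)(2) + (-2)(1) = 0
A²[2,2] = (1)(0) + (-2)(-2) = 4
A² = 
  [  4,   0]
  [  0,   4]

A^3 = A^2·A:
A^3[1,1] = (4)(2) + (0)(1) = 8
A^3[1,2] = (4)(0) + (0)(-2) = 0
A^3[2,1] = (0)(2) + (4)(1) = 4
A^3[2,2] = (0)(0) + (4)(-2) = -8
A^3 = 
  [  8,   0]
  [  4,  -8]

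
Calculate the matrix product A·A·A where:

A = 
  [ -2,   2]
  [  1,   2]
A² = A·A:
A²[1,1] = (-2)(-2) + (2)(1) = 6
A²[1,2] = (-2)(2) + (2)(2) = 0
A²[2,1] = (1)(-2) + (2)(1) = 0
A²[2,2] = (1)(2) + (2)(2) = 6
A² = 
  [  6,   0]
  [  0,   6]

A^3 = A^2·A:
A^3[1,1] = (6)(-2) + (0)(1) = -12
A^3[1,2] = (6)(2) + (0)(2) = 12
A^3[2,1] = (0)(-2) + (6)(1) = 6
A^3[2,2] = (0)(2) + (6)(2) = 12
A^3 = 
  [-12,  12]
  [  6,  12]

Therefore
A^3 = 
  [-12,  12]
  [  6,  12]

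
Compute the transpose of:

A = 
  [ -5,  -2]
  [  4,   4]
Aᵀ = 
  [ -5,   4]
  [ -2,   4]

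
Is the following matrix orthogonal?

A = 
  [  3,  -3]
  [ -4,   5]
No

AᵀA = 
  [ 25, -29]
  [-29,  34]
≠ I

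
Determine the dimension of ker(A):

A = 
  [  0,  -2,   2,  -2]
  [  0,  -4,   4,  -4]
nullity(A) = 3

Row reduce:
R2 → R2 - (2)·R1
REF = 
  [  0,  -2,   2,  -2]
  [  0,   0,   0,   0]
Pivot columns: 2 → 1 pivot.
rank(A) = 1, so nullity(A) = 4 - 1 = 3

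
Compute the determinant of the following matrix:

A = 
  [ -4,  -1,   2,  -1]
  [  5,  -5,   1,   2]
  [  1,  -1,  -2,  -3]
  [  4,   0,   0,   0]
184

Cofactor expansion along row 1: det(A) = a₁₁M₁₁ - a₁₂M₁₂ + a₁₃M₁₃ - a₁₄M₁₄

M₁₁ = det[[-5, 1, 2]; [-1, -2, -3]; [0, 0, 0]]
  = (-5)·((-2)(0) - (-3)(0)) - (1)·((-1)(0) - (-3)(0)) + (2)·((-1)(0) - (-2)(0))
  = (-5)(0) - (1)(0) + (2)(0)
  = 0
M₁₂ = det[[5, 1, 2]; [1, -2, -3]; [4, 0, 0]]
  = (5)·((-2)(0) - (-3)(0)) - (1)·((1)(0) - (-3)(4)) + (2)·((1)(0) - (-2)(4))
  = (5)(0) - (1)(12) + (2)(8)
  = 4
M₁₃ = det[[5, -5, 2]; [1, -1, -3]; [4, 0, 0]]
  = (5)·((-1)(0) - (-3)(0)) - (-5)·((1)(0) - (-3)(4)) + (2)·((1)(0) - (-1)(4))
  = (5)(0) - (-5)(12) + (2)(4)
  = 68
M₁₄ = det[[5, -5, 1]; [1, -1, -2]; [4, 0, 0]]
  = (5)·((-1)(0) - (-2)(0)) - (-5)·((1)(0) - (-2)(4)) + (1)·((1)(0) - (-1)(4))
  = (5)(0) - (-5)(8) + (1)(4)
  = 44

det(A) = (-4)(0) - (-1)(4) + (2)(68) - (-1)(44) = 184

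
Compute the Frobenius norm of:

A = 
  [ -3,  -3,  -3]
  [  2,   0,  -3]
||A||_F = 6.325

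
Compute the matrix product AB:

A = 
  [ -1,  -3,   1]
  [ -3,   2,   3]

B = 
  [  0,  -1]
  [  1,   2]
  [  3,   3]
A is 2×3 and B is 3×2, so AB is 2×2. Each entry is (row of A)·(column of B):
AB[1,1] = (-1)(0) + (-3)(1) + (1)(3) = 0
AB[1,2] = (-1)(-1) + (-3)(2) + (1)(3) = -2
AB[2,1] = (-3)(0) + (2)(1) + (3)(3) = 11
AB[2,2] = (-3)(-1) + (2)(2) + (3)(3) = 16

AB = 
  [  0,  -2]
  [ 11,  16]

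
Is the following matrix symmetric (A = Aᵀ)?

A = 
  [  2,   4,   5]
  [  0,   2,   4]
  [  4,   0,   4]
No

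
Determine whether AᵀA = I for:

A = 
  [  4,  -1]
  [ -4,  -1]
No

AᵀA = 
  [ 32,   0]
  [  0,   2]
≠ I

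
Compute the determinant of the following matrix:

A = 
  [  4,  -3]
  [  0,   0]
0

For a 2×2 matrix, det = ad - bc = (4)(0) - (-3)(0) = 0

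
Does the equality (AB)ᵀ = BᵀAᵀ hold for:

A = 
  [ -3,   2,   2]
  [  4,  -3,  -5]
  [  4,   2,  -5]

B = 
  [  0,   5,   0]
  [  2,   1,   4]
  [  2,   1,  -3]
Yes

(AB)ᵀ = 
  [  8, -16,  -6]
  [-11,  12,  17]
  [  2,   3,  23]

BᵀAᵀ = 
  [  8, -16,  -6]
  [-11,  12,  17]
  [  2,   3,  23]

Both sides are equal — this is the standard identity (AB)ᵀ = BᵀAᵀ, which holds for all A, B.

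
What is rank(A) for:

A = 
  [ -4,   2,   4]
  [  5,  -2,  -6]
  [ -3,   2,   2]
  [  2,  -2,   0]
rank(A) = 2

Row reduce:
R2 → R2 + (5/4)·R1
R3 → R3 - (3/4)·R1
R4 → R4 + (1/2)·R1
R3 → R3 - (1)·R2
R4 → R4 + (2)·R2
REF = 
  [ -4,   2,   4]
  [  0, 1/2,  -1]
  [  0,   0,   0]
  [  0,   0,   0]
Pivot columns: 1, 2 → 2 pivots.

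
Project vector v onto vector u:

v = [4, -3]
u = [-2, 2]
proj_u(v) = [7/2, -7/2]

v·u = (4)(-2) + (-3)(2) = -14
u·u = (-2)² + (2)² = 8
proj_u(v) = (v·u / u·u) × u = (-14/8) × u = (-7/4) × u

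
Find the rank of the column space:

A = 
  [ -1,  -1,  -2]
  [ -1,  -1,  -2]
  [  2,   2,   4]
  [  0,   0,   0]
dim(Col(A)) = 1

Row reduce:
R2 → R2 - (1)·R1
R3 → R3 + (2)·R1
REF = 
  [ -1,  -1,  -2]
  [  0,   0,   0]
  [  0,   0,   0]
  [  0,   0,   0]
Pivot columns: 1 → 1 pivot.
dim(Col(A)) = number of pivot columns = 1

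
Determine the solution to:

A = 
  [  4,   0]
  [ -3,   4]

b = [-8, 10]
x = [-2, 1]

Row reduce the augmented matrix [A|b]:
R2 → R2 + (3/4)·R1
REF = 
  [  4,   0,  -8]
  [  0,   4,   4]

Back-substitution:
x₂ = 4 / 4 = 1
x₁ = (-8 - (0)(1)) / 4 = -2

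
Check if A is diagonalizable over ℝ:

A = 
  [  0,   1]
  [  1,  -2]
Yes

tr(A) = -2, det(A) = -1
Characteristic polynomial: λ² - tr(A)λ + det(A) = λ² + 2λ - 1
λ² + 2λ - 1 = 0  ⇒  λ = (-2 ± √((2)² - 4·(-1)))/2 = (-2 ± √(8))/2
  = -1 + √2,  -1 - √2
Eigenvalues: -1 + √2, -1 - √2  (≈ 0.4142, -2.414)
The two irrational eigenvalues are distinct (simple), so each has alg. mult. = geom. mult. = 1.
Sum of geometric multiplicities equals n, so A has n independent eigenvectors.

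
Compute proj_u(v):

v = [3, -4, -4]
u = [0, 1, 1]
proj_u(v) = [0, -4, -4]

v·u = (3)(0) + (-4)(1) + (-4)(1) = -8
u·u = (0)² + (1)² + (1)² = 2
proj_u(v) = (v·u / u·u) × u = (-8/2) × u = (-4) × u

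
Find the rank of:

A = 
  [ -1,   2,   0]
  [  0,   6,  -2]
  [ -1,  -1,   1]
Row reduce:
R3 → R3 - (1)·R1
R3 → R3 + (1/2)·R2
REF = 
  [ -1,   2,   0]
  [  0,   6,  -2]
  [  0,   0,   0]
Pivot columns: 1, 2 → 2 pivots.

rank(A) = 2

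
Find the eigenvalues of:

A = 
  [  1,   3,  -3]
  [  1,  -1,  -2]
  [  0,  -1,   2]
λ = 1, (1 + √29)/2, (1 - √29)/2  (≈ 1, 3.193, -2.193)

Characteristic polynomial: det(λI - A) = λ³ - 2λ² - 6λ + 7
Testing integer divisors of the constant term: p(1) = 0, so (λ - 1) is a factor:
p(λ) = (λ - 1)(λ² - λ - 7)
λ² - λ - 7 = 0  ⇒  λ = (1 ± √((-1)² - 4·(-7)))/2 = (1 ± √(29))/2
  = (1 + √29)/2,  (1 - √29)/2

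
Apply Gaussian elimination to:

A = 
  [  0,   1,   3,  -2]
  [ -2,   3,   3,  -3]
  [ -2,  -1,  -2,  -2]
Row operations:
Swap R1 ↔ R2
R3 → R3 - (1)·R1
R3 → R3 + (4)·R2

Resulting echelon form:
REF = 
  [ -2,   3,   3,  -3]
  [  0,   1,   3,  -2]
  [  0,   0,   7,  -7]

Rank = 3 (number of non-zero pivot rows).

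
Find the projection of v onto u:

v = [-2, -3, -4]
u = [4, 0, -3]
v·u = (-2)(4) + (-3)(0) + (-4)(-3) = 4
u·u = (4)² + (0)² + (-3)² = 25
proj_u(v) = (v·u / u·u) × u = (4/25) × u

proj_u(v) = [16/25, 0, -12/25]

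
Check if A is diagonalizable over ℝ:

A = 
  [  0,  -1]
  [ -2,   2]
Yes

tr(A) = 2, det(A) = -2
Characteristic polynomial: λ² - tr(A)λ + det(A) = λ² - 2λ - 2
λ² - 2λ - 2 = 0  ⇒  λ = (2 ± √((-2)² - 4·(-2)))/2 = (2 ± √(12))/2
  = 1 + √3,  1 - √3
Eigenvalues: 1 + √3, 1 - √3  (≈ 2.732, -0.7321)
The two irrational eigenvalues are distinct (simple), so each has alg. mult. = geom. mult. = 1.
Sum of geometric multiplicities equals n, so A has n independent eigenvectors.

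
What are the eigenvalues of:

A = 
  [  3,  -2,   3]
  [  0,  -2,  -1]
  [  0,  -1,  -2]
λ = -1, 3, -3

Characteristic polynomial: det(λI - A) = λ³ + λ² - 9λ - 9
Testing integer divisors of the constant term: p(-1) = 0, so (λ + 1) is a factor:
p(λ) = (λ + 1)(λ² - 9)
λ² - 9 = (λ + 3)(λ - 3)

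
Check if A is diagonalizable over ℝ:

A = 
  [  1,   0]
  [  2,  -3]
Yes

tr(A) = -2, det(A) = -3
Characteristic polynomial: λ² - tr(A)λ + det(A) = λ² + 2λ - 3
λ² + 2λ - 3 = (λ + 3)(λ - 1)
Eigenvalues: 1, -3
λ=-3: alg. mult. = 1, geom. mult. = 2 - rank(A - (-3)I) = 2 - 1 = 1
λ=1: alg. mult. = 1, geom. mult. = 2 - rank(A - (1)I) = 2 - 1 = 1
Sum of geometric multiplicities equals n, so A has n independent eigenvectors.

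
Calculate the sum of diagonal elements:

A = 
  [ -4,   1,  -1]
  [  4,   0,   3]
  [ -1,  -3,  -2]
-6

tr(A) = -4 + 0 + -2 = -6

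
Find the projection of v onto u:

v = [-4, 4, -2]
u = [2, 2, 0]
proj_u(v) = [0, 0, 0]

v·u = (-4)(2) + (4)(2) + (-2)(0) = 0
u·u = (2)² + (2)² + (0)² = 8
proj_u(v) = (v·u / u·u) × u = (0/8) × u = (0) × u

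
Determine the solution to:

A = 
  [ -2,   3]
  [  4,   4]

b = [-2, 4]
Row reduce the augmented matrix [A|b]:
R2 → R2 + (2)·R1
REF = 
  [ -2,   3,  -2]
  [  0,  10,   0]

Back-substitution:
x₂ = 0 / 10 = 0
x₁ = (-2 - (3)(0)) / (-2) = 1

x = [1, 0]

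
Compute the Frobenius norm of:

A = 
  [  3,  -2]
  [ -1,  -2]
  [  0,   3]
||A||_F = 5.196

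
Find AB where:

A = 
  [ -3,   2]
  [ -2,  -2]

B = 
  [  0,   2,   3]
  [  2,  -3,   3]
AB = 
  [  4, -12,  -3]
  [ -4,   2, -12]

A is 2×2 and B is 2×3, so AB is 2×3. Each entry is (row of A)·(column of B):
AB[1,1] = (-3)(0) + (2)(2) = 4
AB[1,2] = (-3)(2) + (2)(-3) = -12
AB[1,3] = (-3)(3) + (2)(3) = -3
AB[2,1] = (-2)(0) + (-2)(2) = -4
AB[2,2] = (-2)(2) + (-2)(-3) = 2
AB[2,3] = (-2)(3) + (-2)(3) = -12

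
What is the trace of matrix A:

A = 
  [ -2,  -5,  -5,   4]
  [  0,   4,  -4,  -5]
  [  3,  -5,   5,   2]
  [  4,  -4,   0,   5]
12

tr(A) = -2 + 4 + 5 + 5 = 12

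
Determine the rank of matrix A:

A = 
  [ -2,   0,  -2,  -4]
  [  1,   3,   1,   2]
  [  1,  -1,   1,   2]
rank(A) = 2

Row reduce:
R2 → R2 + (1/2)·R1
R3 → R3 + (1/2)·R1
R3 → R3 + (1/3)·R2
REF = 
  [ -2,   0,  -2,  -4]
  [  0,   3,   0,   0]
  [  0,   0,   0,   0]
Pivot columns: 1, 2 → 2 pivots.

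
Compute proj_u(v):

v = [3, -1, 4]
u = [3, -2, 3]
proj_u(v) = [69/22, -23/11, 69/22]

v·u = (3)(3) + (-1)(-2) + (4)(3) = 23
u·u = (3)² + (-2)² + (3)² = 22
proj_u(v) = (v·u / u·u) × u = (23/22) × u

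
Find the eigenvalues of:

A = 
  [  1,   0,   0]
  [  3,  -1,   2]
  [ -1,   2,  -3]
λ = 1, -2 + √5, -2 - √5  (≈ 1, 0.2361, -4.236)

Characteristic polynomial: det(λI - A) = λ³ + 3λ² - 5λ + 1
Testing integer divisors of the constant term: p(1) = 0, so (λ - 1) is a factor:
p(λ) = (λ - 1)(λ² + 4λ - 1)
λ² + 4λ - 1 = 0  ⇒  λ = (-4 ± √((4)² - 4·(-1)))/2 = (-4 ± √(20))/2
  = -2 + √5,  -2 - √5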